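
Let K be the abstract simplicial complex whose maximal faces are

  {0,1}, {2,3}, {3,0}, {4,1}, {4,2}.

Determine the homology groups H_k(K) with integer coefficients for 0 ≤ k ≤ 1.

Order the vertices as 0 < 1 < 2 < 3 < 4. Listing each simplex with vertices in this order, K has dimension 1 with simplices:

  0-simplices (5): [0], [1], [2], [3], [4]
  1-simplices (5): [0,1], [0,3], [1,4], [2,3], [2,4]

Hence C_0 ≅ Z^5, C_1 ≅ Z^5.

The boundary map ∂_1: C_1 → C_0 sends each edge [p,q] (with p < q) to q − p.
The resulting 5×5 matrix has rank 4, and its Smith normal form has invariant factors (1,1,1,1).

Reading off H_k = ker ∂_k / im ∂_{k+1}:

  H_0: rank C_0 − rank ∂_1 = 5 − 4 = 1, and the invariant factors of ∂_1 are all 1, so H_0 ≅ Z.
  H_1: rank ker ∂_1 − rank ∂_2 = (5 − 4) − 0 = 1, and there is no ∂_2, so H_1 ≅ Z.

(K is a triangulation of the circle S^1.)

H_0 ≅ Z,  H_1 ≅ Z.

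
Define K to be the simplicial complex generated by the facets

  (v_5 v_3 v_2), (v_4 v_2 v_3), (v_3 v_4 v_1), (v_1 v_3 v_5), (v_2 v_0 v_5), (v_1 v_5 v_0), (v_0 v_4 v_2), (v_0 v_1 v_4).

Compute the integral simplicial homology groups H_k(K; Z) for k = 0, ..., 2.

H_0 ≅ Z,  H_1 = 0,  H_2 ≅ Z.

Order the vertices as v_0 < v_1 < v_2 < v_3 < v_4 < v_5. Listing each simplex with vertices in this order, K has dimension 2 with simplices:

  0-simplices (6): [v_0], [v_1], [v_2], [v_3], [v_4], [v_5]
  1-simplices (12): [v_0,v_1], [v_0,v_2], [v_0,v_4], [v_0,v_5], [v_1,v_3], [v_1,v_4], [v_1,v_5], [v_2,v_3], [v_2,v_4], [v_2,v_5], [v_3,v_4], [v_3,v_5]
  2-simplices (8): [v_0,v_1,v_4], [v_0,v_1,v_5], [v_0,v_2,v_4], [v_0,v_2,v_5], [v_1,v_3,v_4], [v_1,v_3,v_5], [v_2,v_3,v_4], [v_2,v_3,v_5]

giving chain groups C_0 ≅ Z^6, C_1 ≅ Z^12, C_2 ≅ Z^8.

∂_1: C_1 → C_0 sends each edge [p,q] (with p < q) to q − p.
This gives a 6×12 integer matrix of rank 5; reducing to Smith normal form yields diagonal entries (1,1,1,1,1).

The boundary map ∂_2: C_2 → C_1 sends each 2-simplex [p,q,r] to [q,r] − [p,r] + [p,q]. For instance
  ∂[v_2,v_3,v_4] = [v_3,v_4] − [v_2,v_4] + [v_2,v_3],
  ∂[v_0,v_2,v_4] = [v_2,v_4] − [v_0,v_4] + [v_0,v_2].
This gives a 12×8 integer matrix of rank 7; reducing to Smith normal form yields diagonal entries (1,1,1,1,1,1,1).

Now H_k = ker ∂_k / im ∂_{k+1}, so:

  H_0: rank C_0 − rank ∂_1 = 6 − 5 = 1, and the invariant factors of ∂_1 are all 1, so H_0 ≅ Z.
  H_1: rank ker ∂_1 − rank ∂_2 = (12 − 5) − 7 = 0, and the invariant factors of ∂_2 are all 1, so H_1 ≅ 0.
  H_2: rank ker ∂_2 − rank ∂_3 = (8 − 7) − 0 = 1, and there is no ∂_3, so H_2 ≅ Z.

(K is a triangulation of the 2-sphere S^2.)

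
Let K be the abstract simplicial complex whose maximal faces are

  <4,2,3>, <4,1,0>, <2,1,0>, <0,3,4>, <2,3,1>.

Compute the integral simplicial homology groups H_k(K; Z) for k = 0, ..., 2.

K has 5 vertices, 10 edges, 5 triangles.
rank ∂_0 = 0, rank ∂_1 = 4 ⇒ b_0 = 5 − 0 − 4 = 1; all invariant factors of ∂_1 are 1 so no torsion. So H_0 ≅ Z.
rank ∂_1 = 4, rank ∂_2 = 5 ⇒ b_1 = 10 − 4 − 5 = 1; all invariant factors of ∂_2 are 1 so no torsion. So H_1 ≅ Z.
rank ∂_2 = 5, rank ∂_3 = 0 ⇒ b_2 = 5 − 5 − 0 = 0. So H_2 ≅ 0.

H_0 ≅ Z,  H_1 ≅ Z,  H_2 = 0.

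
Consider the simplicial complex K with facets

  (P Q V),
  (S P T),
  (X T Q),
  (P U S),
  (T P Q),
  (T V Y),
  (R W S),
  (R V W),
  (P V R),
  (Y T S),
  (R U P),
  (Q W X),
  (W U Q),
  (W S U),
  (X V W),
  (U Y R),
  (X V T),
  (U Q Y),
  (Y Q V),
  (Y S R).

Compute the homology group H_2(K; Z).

Fix the vertex order P < Q < R < S < T < U < V < W < X < Y and write every simplex with vertices in increasing order. Then dim K = 2 and the simplices of K are:

  0-simplices (10): P, Q, R, S, T, U, V, W, X, Y
  1-simplices (30): PQ, PR, PS, PT, PU, PV, QT, QU, QV, QW, QX, QY, RS, RU, RV, RW, RY, ST, SU, SW, SY, TV, TX, TY, UW, UY, VW, VX, VY, WX
  2-simplices (20): PQT, PQV, PRU, PRV, PST, PSU, QTX, QUW, QUY, QVY, QWX, RSW, RSY, RUY, RVW, STY, SUW, TVX, TVY, VWX

so the chain groups are C_0 ≅ Z^10, C_1 ≅ Z^30, C_2 ≅ Z^20.

The boundary map ∂_1: C_1 → C_0 sends each edge [p,q] (with p < q) to q − p.
The resulting 10×30 matrix has rank 9, and its Smith normal form has invariant factors (1,1,1,1,1,1,1,1,1).

∂_2: C_2 → C_1 maps a triangle to the signed sum of its edges. For instance
  ∂QWX = WX − QX + QW,
  ∂PQV = QV − PV + PQ.
The 30×20 boundary matrix has rank 20 and Smith normal form diag(1,1,1,1,1,1,1,1,1,1,1,1,1,1,1,1,1,1,1,2).

Reading off H_k = ker ∂_k / im ∂_{k+1}:

  H_2: rank ker ∂_2 − rank ∂_3 = (20 − 20) − 0 = 0, and there is no ∂_3, so H_2 = 0.

H_2 = 0.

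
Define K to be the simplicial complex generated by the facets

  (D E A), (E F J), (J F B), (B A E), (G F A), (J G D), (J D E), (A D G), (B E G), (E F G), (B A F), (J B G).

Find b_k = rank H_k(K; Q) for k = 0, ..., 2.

Order the vertices as A < B < D < E < F < G < J. Listing each simplex with vertices in this order, K has dimension 2 with simplices:

  0-simplices (7): A, B, D, E, F, G, J
  1-simplices (18): AB, AD, AE, AF, AG, BE, BF, BG, BJ, DE, DG, DJ, EF, EG, EJ, FG, FJ, GJ
  2-simplices (12): ABE, ABF, ADE, ADG, AFG, BEG, BFJ, BGJ, DEJ, DGJ, EFG, EFJ

so the chain groups are C_0 ≅ Z^7, C_1 ≅ Z^18, C_2 ≅ Z^12.

The boundary map ∂_1: C_1 → C_0 is given by ∂[p,q] = [q] − [p]. For instance
  ∂BE = E − B.
The resulting 7×18 matrix has rank 6, and its Smith normal form has invariant factors (1,1,1,1,1,1).

Boundary ∂_2: C_2 → C_1 sends each 2-simplex [p,q,r] to [q,r] − [p,r] + [p,q]. For instance
  ∂ADG = DG − AG + AD,
  ∂EFJ = FJ − EJ + EF.
The 18×12 boundary matrix has rank 12 and Smith normal form diag(1,1,1,1,1,1,1,1,1,1,1,2).

Now H_k = ker ∂_k / im ∂_{k+1}, so:

  H_0: rank C_0 − rank ∂_1 = 7 − 6 = 1, and the invariant factors of ∂_1 are all 1, so H_0 ≅ Z.
  H_1: rank ker ∂_1 − rank ∂_2 = (18 − 6) − 12 = 0, and ∂_2 has invariant factor 2 > 1, so H_1 ≅ Z/2Z.
  H_2: rank ker ∂_2 − rank ∂_3 = (12 − 12) − 0 = 0, and there is no ∂_3, so H_2 ≅ 0.

Hence the Betti numbers are b_0 = 1, b_1 = 0, b_2 = 0.

b_0 = 1, b_1 = 0, b_2 = 0.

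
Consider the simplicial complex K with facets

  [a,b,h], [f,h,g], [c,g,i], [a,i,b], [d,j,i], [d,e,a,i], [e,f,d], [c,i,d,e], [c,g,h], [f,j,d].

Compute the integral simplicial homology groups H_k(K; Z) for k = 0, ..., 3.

Take the total order a < b < c < d < e < f < g < h < i < j on the vertex set. Then K (dimension 3) consists of the simplices:

  0-simplices (10): a, b, c, d, e, f, g, h, i, j
  1-simplices (24): ab, ad, ae, ah, ai, bh, bi, cd, ce, cg, ch, ci, de, df, di, dj, ef, ei, fg, fh, fj, gh, gi, ij
  2-simplices (15): abh, abi, ade, adi, aei, cde, cdi, cei, cgh, cgi, def, dei, dfj, dij, fgh
  3-simplices (2): adei, cdei

giving chain groups C_0 ≅ Z^10, C_1 ≅ Z^24, C_2 ≅ Z^15, C_3 ≅ Z^2.

∂_1: C_1 → C_0 sends each edge [p,q] (with p < q) to q − p.
The resulting 10×24 matrix has rank 9, and its Smith normal form has invariant factors (1,1,1,1,1,1,1,1,1).

Boundary ∂_2: C_2 → C_1 maps a triangle to the signed sum of its edges. For instance
  ∂dei = ei − di + de,
  ∂cdi = di − ci + cd.
The 24×15 boundary matrix has rank 13 and Smith normal form diag(1,1,1,1,1,1,1,1,1,1,1,1,1).

∂_3: C_3 → C_2 sends each 3-simplex σ to the alternating sum Σ_i (−1)^i (σ with its i-th vertex removed). For instance
  ∂cdei = dei − cei + cdi − cde,
  ∂adei = dei − aei + adi − ade.
As a 15×2 matrix over Z this has rank 2, with invariant factors (1,1).

Reading off H_k = ker ∂_k / im ∂_{k+1}:

  H_0: rank C_0 − rank ∂_1 = 10 − 9 = 1, and the invariant factors of ∂_1 are all 1, so H_0 = Z.
  H_1: rank ker ∂_1 − rank ∂_2 = (24 − 9) − 13 = 2, and the invariant factors of ∂_2 are all 1, so H_1 = Z^2.
  H_2: rank ker ∂_2 − rank ∂_3 = (15 − 13) − 2 = 0, and the invariant factors of ∂_3 are all 1, so H_2 = 0.
  H_3: rank ker ∂_3 − rank ∂_4 = (2 − 2) − 0 = 0, and there is no ∂_4, so H_3 = 0.

H_0 ≅ Z,  H_1 ≅ Z^2,  H_2 = 0,  H_3 = 0.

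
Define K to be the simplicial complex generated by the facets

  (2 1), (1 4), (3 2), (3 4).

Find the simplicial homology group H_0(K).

Order the vertices as 1 < 2 < 3 < 4. Listing each simplex with vertices in this order, K has dimension 1 with simplices:

  0-simplices (4): [1], [2], [3], [4]
  1-simplices (4): [1,2], [1,4], [2,3], [3,4]

giving chain groups C_0 ≅ Z^4, C_1 ≅ Z^4.

The boundary map ∂_1: C_1 → C_0 maps an edge to its endpoints' difference, ∂[p,q] = q − p.
The resulting 4×4 matrix has rank 3, and its Smith normal form has invariant factors (1,1,1).

Reading off H_k = ker ∂_k / im ∂_{k+1}:

  H_0: rank C_0 − rank ∂_1 = 4 − 3 = 1, and the invariant factors of ∂_1 are all 1, so H_0 = Z.

H_0 = Z.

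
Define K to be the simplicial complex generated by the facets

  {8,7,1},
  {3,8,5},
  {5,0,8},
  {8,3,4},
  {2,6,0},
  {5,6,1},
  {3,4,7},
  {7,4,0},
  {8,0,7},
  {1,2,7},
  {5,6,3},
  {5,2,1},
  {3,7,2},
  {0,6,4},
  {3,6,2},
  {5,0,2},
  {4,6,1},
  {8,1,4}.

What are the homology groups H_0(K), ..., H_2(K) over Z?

H_0 ≅ Z,  H_1 ≅ Z ⊕ Z/2,  H_2 = 0.

K has 9 vertices, 27 edges, 18 triangles.
rank ∂_0 = 0, rank ∂_1 = 8 ⇒ b_0 = 9 − 0 − 8 = 1; all invariant factors of ∂_1 are 1 so no torsion. So H_0 ≅ Z.
rank ∂_1 = 8, rank ∂_2 = 18 ⇒ b_1 = 27 − 8 − 18 = 1; ∂_2 has invariant factor(s) [2] giving torsion. So H_1 ≅ Z ⊕ Z/2.
rank ∂_2 = 18, rank ∂_3 = 0 ⇒ b_2 = 18 − 18 − 0 = 0. So H_2 ≅ 0.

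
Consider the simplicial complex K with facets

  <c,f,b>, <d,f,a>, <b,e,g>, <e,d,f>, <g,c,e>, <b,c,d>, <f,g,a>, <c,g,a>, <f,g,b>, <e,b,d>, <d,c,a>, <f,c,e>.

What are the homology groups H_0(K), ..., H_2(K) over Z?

Take the total order a < b < c < d < e < f < g on the vertex set. Then K (dimension 2) consists of the simplices:

  0-simplices (7): a, b, c, d, e, f, g
  1-simplices (18): ac, ad, af, ag, bc, bd, be, bf, bg, cd, ce, cf, cg, de, df, ef, eg, fg
  2-simplices (12): acd, acg, adf, afg, bcd, bcf, bde, beg, bfg, cef, ceg, def

Hence C_0 ≅ Z^7, C_1 ≅ Z^18, C_2 ≅ Z^12.

Boundary ∂_1: C_1 → C_0 maps an edge to its endpoints' difference, ∂[p,q] = q − p.
The 7×18 boundary matrix has rank 6 and Smith normal form diag(1,1,1,1,1,1).

Boundary ∂_2: C_2 → C_1 maps a triangle to the signed sum of its edges. For instance
  ∂adf = df − af + ad,
  ∂afg = fg − ag + af.
The resulting 18×12 matrix has rank 12, and its Smith normal form has invariant factors (1,1,1,1,1,1,1,1,1,1,1,2).

Computing H_k = (kernel of ∂_k) / (image of ∂_{k+1}):

  H_0: rank C_0 − rank ∂_1 = 7 − 6 = 1, and the invariant factors of ∂_1 are all 1, so H_0 ≅ Z.
  H_1: rank ker ∂_1 − rank ∂_2 = (18 − 6) − 12 = 0, and ∂_2 has invariant factor 2 > 1, so H_1 ≅ Z/2.
  H_2: rank ker ∂_2 − rank ∂_3 = (12 − 12) − 0 = 0, and there is no ∂_3, so H_2 ≅ 0.

H_0 ≅ Z,  H_1 ≅ Z/2,  H_2 = 0.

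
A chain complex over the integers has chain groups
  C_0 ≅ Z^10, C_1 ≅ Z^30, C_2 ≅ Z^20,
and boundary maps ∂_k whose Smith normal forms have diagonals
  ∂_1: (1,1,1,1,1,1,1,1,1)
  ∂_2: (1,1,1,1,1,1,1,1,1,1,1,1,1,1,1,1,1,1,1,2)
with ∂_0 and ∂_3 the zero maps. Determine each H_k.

H_0: b_0 = 10 − 0 − 9 = 1; torsion from ∂_1 factors > 1: none. So H_0 ≅ Z.
H_1: b_1 = 30 − 9 − 20 = 1; torsion from ∂_2 factors > 1: [2]. So H_1 ≅ Z × Z/2.
H_2: b_2 = 20 − 20 − 0 = 0; torsion from ∂_3 factors > 1: none. So H_2 ≅ 0.

H_0 ≅ Z,  H_1 ≅ Z × Z/2,  H_2 = 0.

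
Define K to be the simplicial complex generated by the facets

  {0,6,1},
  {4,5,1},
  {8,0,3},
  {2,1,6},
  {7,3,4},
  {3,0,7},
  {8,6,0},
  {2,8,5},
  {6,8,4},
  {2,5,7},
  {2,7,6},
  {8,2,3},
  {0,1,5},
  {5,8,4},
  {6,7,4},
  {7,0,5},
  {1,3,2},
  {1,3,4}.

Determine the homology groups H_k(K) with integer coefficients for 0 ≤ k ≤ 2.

Fix the vertex order 0 < 1 < 2 < 3 < 4 < 5 < 6 < 7 < 8 and write every simplex with vertices in increasing order. Then dim K = 2 and the simplices of K are:

  0-simplices (9): [0], [1], [2], [3], [4], [5], [6], [7], [8]
  1-simplices (27): (27 of them)
  2-simplices (18): [0,1,5], [0,1,6], [0,3,7], [0,3,8], [0,5,7], [0,6,8], [1,2,3], [1,2,6], [1,3,4], [1,4,5], [2,3,8], [2,5,7], [2,5,8], [2,6,7], [3,4,7], [4,5,8], [4,6,7], [4,6,8]

so the chain groups are C_0 ≅ Z^9, C_1 ≅ Z^27, C_2 ≅ Z^18.

The boundary map ∂_1: C_1 → C_0 sends each edge [p,q] (with p < q) to q − p. For instance
  ∂[1,3] = [3] − [1].
The resulting 9×27 matrix has rank 8, and its Smith normal form has invariant factors (1,1,1,1,1,1,1,1).

∂_2: C_2 → C_1 maps a triangle to the signed sum of its edges. For instance
  ∂[0,3,8] = [3,8] − [0,8] + [0,3],
  ∂[3,4,7] = [4,7] − [3,7] + [3,4].
This gives a 27×18 integer matrix of rank 17; reducing to Smith normal form yields diagonal entries (1,1,1,1,1,1,1,1,1,1,1,1,1,1,1,1,1).

Computing H_k = (kernel of ∂_k) / (image of ∂_{k+1}):

  H_0: rank C_0 − rank ∂_1 = 9 − 8 = 1, and the invariant factors of ∂_1 are all 1, so H_0 ≅ Z.
  H_1: rank ker ∂_1 − rank ∂_2 = (27 − 8) − 17 = 2, and the invariant factors of ∂_2 are all 1, so H_1 ≅ Z^2.
  H_2: rank ker ∂_2 − rank ∂_3 = (18 − 17) − 0 = 1, and there is no ∂_3, so H_2 ≅ Z.

H_0 ≅ Z,  H_1 ≅ Z^2,  H_2 ≅ Z.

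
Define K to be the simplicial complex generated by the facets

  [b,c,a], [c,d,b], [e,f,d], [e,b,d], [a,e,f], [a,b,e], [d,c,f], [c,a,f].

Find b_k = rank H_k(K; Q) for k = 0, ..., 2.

b_0 = 1, b_1 = 0, b_2 = 1.

K has 6 vertices, 12 edges, 8 triangles.
rank ∂_0 = 0, rank ∂_1 = 5 ⇒ b_0 = 6 − 0 − 5 = 1; all invariant factors of ∂_1 are 1 so no torsion. So H_0 ≅ Z.
rank ∂_1 = 5, rank ∂_2 = 7 ⇒ b_1 = 12 − 5 − 7 = 0; all invariant factors of ∂_2 are 1 so no torsion. So H_1 ≅ 0.
rank ∂_2 = 7, rank ∂_3 = 0 ⇒ b_2 = 8 − 7 − 0 = 1. So H_2 ≅ Z.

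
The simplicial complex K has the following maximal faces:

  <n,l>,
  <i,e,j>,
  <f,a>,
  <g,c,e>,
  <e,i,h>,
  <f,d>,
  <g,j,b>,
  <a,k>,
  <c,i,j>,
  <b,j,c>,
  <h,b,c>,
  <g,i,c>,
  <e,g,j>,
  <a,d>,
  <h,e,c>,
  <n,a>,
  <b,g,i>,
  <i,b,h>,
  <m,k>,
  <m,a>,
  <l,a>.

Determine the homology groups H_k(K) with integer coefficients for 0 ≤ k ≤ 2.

H_0 = Z^2,  H_1 = Z^3 ⊕ Z_2,  H_2 = 0.

We work with the vertex ordering a < b < c < d < e < f < g < h < i < j < k < l < m < n. The simplices of K, each written with vertices in increasing order, are:

  0-simplices (14): a, b, c, d, e, f, g, h, i, j, k, l, m, n
  1-simplices (27): ad, af, ak, al, am, an, bc, bg, bh, bi, bj, ce, cg, ch, ci, cj, df, eg, eh, ei, ej, gi, gj, hi, ij, km, ln
  2-simplices (12): bch, bcj, bgi, bgj, bhi, ceg, ceh, cgi, cij, egj, ehi, eij

so the chain groups are C_0 ≅ Z^14, C_1 ≅ Z^27, C_2 ≅ Z^12.

∂_1: C_1 → C_0 sends each edge [p,q] (with p < q) to q − p. For instance
  ∂eg = g − e.
The resulting 14×27 matrix has rank 12, and its Smith normal form has invariant factors (1,1,1,1,1,1,1,1,1,1,1,1).

Boundary ∂_2: C_2 → C_1 maps a triangle to the signed sum of its edges. For instance
  ∂bch = ch − bh + bc,
  ∂ceh = eh − ch + ce.
This gives a 27×12 integer matrix of rank 12; reducing to Smith normal form yields diagonal entries (1,1,1,1,1,1,1,1,1,1,1,2).

From H_k ≅ ker(∂_k) / im(∂_{k+1}) we obtain:

  H_0: rank C_0 − rank ∂_1 = 14 − 12 = 2, and the invariant factors of ∂_1 are all 1, so H_0 ≅ Z^2.
  H_1: rank ker ∂_1 − rank ∂_2 = (27 − 12) − 12 = 3, and ∂_2 has invariant factor 2 > 1, so H_1 ≅ Z^3 ⊕ Z_2.
  H_2: rank ker ∂_2 − rank ∂_3 = (12 − 12) − 0 = 0, and there is no ∂_3, so H_2 ≅ 0.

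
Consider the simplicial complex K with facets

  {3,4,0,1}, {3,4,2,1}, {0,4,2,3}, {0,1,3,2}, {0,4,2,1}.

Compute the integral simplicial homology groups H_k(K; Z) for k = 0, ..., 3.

H_0 ≅ Z,  H_1 = 0,  H_2 = 0,  H_3 ≅ Z.

Order the vertices as 0 < 1 < 2 < 3 < 4. Listing each simplex with vertices in this order, K has dimension 3 with simplices:

  0-simplices (5): [0], [1], [2], [3], [4]
  1-simplices (10): [0,1], [0,2], [0,3], [0,4], [1,2], [1,3], [1,4], [2,3], [2,4], [3,4]
  2-simplices (10): [0,1,2], [0,1,3], [0,1,4], [0,2,3], [0,2,4], [0,3,4], [1,2,3], [1,2,4], [1,3,4], [2,3,4]
  3-simplices (5): [0,1,2,3], [0,1,2,4], [0,1,3,4], [0,2,3,4], [1,2,3,4]

Hence C_0 ≅ Z^5, C_1 ≅ Z^10, C_2 ≅ Z^10, C_3 ≅ Z^5.

Boundary ∂_1: C_1 → C_0 sends each edge [p,q] (with p < q) to q − p. For instance
  ∂[0,3] = [3] − [0].
The resulting 5×10 matrix has rank 4, and its Smith normal form has invariant factors (1,1,1,1).

Boundary ∂_2: C_2 → C_1 maps a triangle to the signed sum of its edges. For instance
  ∂[1,2,3] = [2,3] − [1,3] + [1,2],
  ∂[0,2,4] = [2,4] − [0,4] + [0,2].
The resulting 10×10 matrix has rank 6, and its Smith normal form has invariant factors (1,1,1,1,1,1).

∂_3: C_3 → C_2 sends each 3-simplex σ to the alternating sum Σ_i (−1)^i (σ with its i-th vertex removed). For instance
  ∂[1,2,3,4] = [2,3,4] − [1,3,4] + [1,2,4] − [1,2,3],
  ∂[0,2,3,4] = [2,3,4] − [0,3,4] + [0,2,4] − [0,2,3].
This gives a 10×5 integer matrix of rank 4; reducing to Smith normal form yields diagonal entries (1,1,1,1).

Computing H_k = (kernel of ∂_k) / (image of ∂_{k+1}):

  H_0: rank C_0 − rank ∂_1 = 5 − 4 = 1, and the invariant factors of ∂_1 are all 1, so H_0 = Z.
  H_1: rank ker ∂_1 − rank ∂_2 = (10 − 4) − 6 = 0, and the invariant factors of ∂_2 are all 1, so H_1 = 0.
  H_2: rank ker ∂_2 − rank ∂_3 = (10 − 6) − 4 = 0, and the invariant factors of ∂_3 are all 1, so H_2 = 0.
  H_3: rank ker ∂_3 − rank ∂_4 = (5 − 4) − 0 = 1, and there is no ∂_4, so H_3 = Z.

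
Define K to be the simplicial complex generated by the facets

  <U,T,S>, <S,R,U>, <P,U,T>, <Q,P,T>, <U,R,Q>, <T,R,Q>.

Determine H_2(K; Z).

H_2 = 0.

We work with the vertex ordering P < Q < R < S < T < U. The simplices of K, each written with vertices in increasing order, are:

  0-simplices (6): P, Q, R, S, T, U
  1-simplices (12): PQ, PT, PU, QR, QT, QU, RS, RT, RU, ST, SU, TU
  2-simplices (6): PQT, PTU, QRT, QRU, RSU, STU

giving chain groups C_0 ≅ Z^6, C_1 ≅ Z^12, C_2 ≅ Z^6.

Boundary ∂_1: C_1 → C_0 sends each edge [p,q] (with p < q) to q − p. For instance
  ∂ST = T − S.
The 6×12 boundary matrix has rank 5 and Smith normal form diag(1,1,1,1,1).

∂_2: C_2 → C_1 acts by ∂[p,q,r] = [q,r] − [p,r] + [p,q]. For instance
  ∂STU = TU − SU + ST,
  ∂QRT = RT − QT + QR.
This gives a 12×6 integer matrix of rank 6; reducing to Smith normal form yields diagonal entries (1,1,1,1,1,1).

Now H_k = ker ∂_k / im ∂_{k+1}, so:

  H_2: rank ker ∂_2 − rank ∂_3 = (6 − 6) − 0 = 0, and there is no ∂_3, so H_2 ≅ 0.

(K is a triangulation of the cylinder S^1 x I.)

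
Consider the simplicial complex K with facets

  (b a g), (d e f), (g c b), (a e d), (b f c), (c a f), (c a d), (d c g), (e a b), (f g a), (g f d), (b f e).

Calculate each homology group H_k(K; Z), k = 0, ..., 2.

Fix the vertex order a < b < c < d < e < f < g and write every simplex with vertices in increasing order. Then dim K = 2 and the simplices of K are:

  0-simplices (7): a, b, c, d, e, f, g
  1-simplices (18): ab, ac, ad, ae, af, ag, bc, be, bf, bg, cd, cf, cg, de, df, dg, ef, fg
  2-simplices (12): abe, abg, acd, acf, ade, afg, bcf, bcg, bef, cdg, def, dfg

giving chain groups C_0 ≅ Z^7, C_1 ≅ Z^18, C_2 ≅ Z^12.

∂_1: C_1 → C_0 is given by ∂[p,q] = [q] − [p].
The resulting 7×18 matrix has rank 6, and its Smith normal form has invariant factors (1,1,1,1,1,1).

The boundary map ∂_2: C_2 → C_1 acts by ∂[p,q,r] = [q,r] − [p,r] + [p,q]. For instance
  ∂bcf = cf − bf + bc,
  ∂def = ef − df + de.
This gives a 18×12 integer matrix of rank 12; reducing to Smith normal form yields diagonal entries (1,1,1,1,1,1,1,1,1,1,1,2).

Now H_k = ker ∂_k / im ∂_{k+1}, so:

  H_0: rank C_0 − rank ∂_1 = 7 − 6 = 1, and the invariant factors of ∂_1 are all 1, so H_0 ≅ Z.
  H_1: rank ker ∂_1 − rank ∂_2 = (18 − 6) − 12 = 0, and ∂_2 has invariant factor 2 > 1, so H_1 ≅ Z/2.
  H_2: rank ker ∂_2 − rank ∂_3 = (12 − 12) − 0 = 0, and there is no ∂_3, so H_2 ≅ 0.

H_0 = Z,  H_1 = Z/2,  H_2 = 0.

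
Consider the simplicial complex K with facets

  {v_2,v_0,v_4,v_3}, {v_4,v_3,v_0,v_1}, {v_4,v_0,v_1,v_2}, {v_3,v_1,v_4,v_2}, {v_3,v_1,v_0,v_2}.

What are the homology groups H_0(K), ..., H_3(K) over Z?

Order the vertices as v_0 < v_1 < v_2 < v_3 < v_4. Listing each simplex with vertices in this order, K has dimension 3 with simplices:

  0-simplices (5): [v_0], [v_1], [v_2], [v_3], [v_4]
  1-simplices (10): [v_0,v_1], [v_0,v_2], [v_0,v_3], [v_0,v_4], [v_1,v_2], [v_1,v_3], [v_1,v_4], [v_2,v_3], [v_2,v_4], [v_3,v_4]
  2-simplices (10): [v_0,v_1,v_2], [v_0,v_1,v_3], [v_0,v_1,v_4], [v_0,v_2,v_3], [v_0,v_2,v_4], [v_0,v_3,v_4], [v_1,v_2,v_3], [v_1,v_2,v_4], [v_1,v_3,v_4], [v_2,v_3,v_4]
  3-simplices (5): [v_0,v_1,v_2,v_3], [v_0,v_1,v_2,v_4], [v_0,v_1,v_3,v_4], [v_0,v_2,v_3,v_4], [v_1,v_2,v_3,v_4]

giving chain groups C_0 ≅ Z^5, C_1 ≅ Z^10, C_2 ≅ Z^10, C_3 ≅ Z^5.

∂_1: C_1 → C_0 sends each edge [p,q] (with p < q) to q − p. For instance
  ∂[v_1,v_4] = [v_4] − [v_1].
As a 5×10 matrix over Z this has rank 4, with invariant factors (1,1,1,1).

The boundary map ∂_2: C_2 → C_1 maps a triangle to the signed sum of its edges. For instance
  ∂[v_1,v_2,v_4] = [v_2,v_4] − [v_1,v_4] + [v_1,v_2],
  ∂[v_2,v_3,v_4] = [v_3,v_4] − [v_2,v_4] + [v_2,v_3].
The resulting 10×10 matrix has rank 6, and its Smith normal form has invariant factors (1,1,1,1,1,1).

∂_3: C_3 → C_2 sends each 3-simplex σ to the alternating sum Σ_i (−1)^i (σ with its i-th vertex removed). For instance
  ∂[v_0,v_2,v_3,v_4] = [v_2,v_3,v_4] − [v_0,v_3,v_4] + [v_0,v_2,v_4] − [v_0,v_2,v_3],
  ∂[v_0,v_1,v_3,v_4] = [v_1,v_3,v_4] − [v_0,v_3,v_4] + [v_0,v_1,v_4] − [v_0,v_1,v_3].
The 10×5 boundary matrix has rank 4 and Smith normal form diag(1,1,1,1).

Now H_k = ker ∂_k / im ∂_{k+1}, so:

  H_0: rank C_0 − rank ∂_1 = 5 − 4 = 1, and the invariant factors of ∂_1 are all 1, so H_0 = Z.
  H_1: rank ker ∂_1 − rank ∂_2 = (10 − 4) − 6 = 0, and the invariant factors of ∂_2 are all 1, so H_1 = 0.
  H_2: rank ker ∂_2 − rank ∂_3 = (10 − 6) − 4 = 0, and the invariant factors of ∂_3 are all 1, so H_2 = 0.
  H_3: rank ker ∂_3 − rank ∂_4 = (5 − 4) − 0 = 1, and there is no ∂_4, so H_3 = Z.

As a check, the Euler characteristic is 5 − 10 + 10 − 5 = 0, which agrees with 1 − 0 + 0 − 1 = 0.

H_0 ≅ Z,  H_1 = 0,  H_2 = 0,  H_3 ≅ Z.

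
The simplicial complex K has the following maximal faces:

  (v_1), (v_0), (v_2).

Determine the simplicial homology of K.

Order the vertices as v_0 < v_1 < v_2. Listing each simplex with vertices in this order, K has dimension 0 with simplices:

  0-simplices (3): [v_0], [v_1], [v_2]

Hence C_0 ≅ Z^3.

Now H_k = ker ∂_k / im ∂_{k+1}, so:

  H_0: rank C_0 − rank ∂_1 = 3 − 0 = 3, and there is no ∂_1, so H_0 ≅ Z^3.

(K is a triangulation of a set of 3 points.)

H_0 = Z^3.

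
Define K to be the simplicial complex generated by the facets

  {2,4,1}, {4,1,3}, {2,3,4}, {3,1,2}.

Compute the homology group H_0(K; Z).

We work with the vertex ordering 1 < 2 < 3 < 4. The simplices of K, each written with vertices in increasing order, are:

  0-simplices (4): [1], [2], [3], [4]
  1-simplices (6): [1,2], [1,3], [1,4], [2,3], [2,4], [3,4]
  2-simplices (4): [1,2,3], [1,2,4], [1,3,4], [2,3,4]

giving chain groups C_0 ≅ Z^4, C_1 ≅ Z^6, C_2 ≅ Z^4.

The boundary map ∂_1: C_1 → C_0 is given by ∂[p,q] = [q] − [p]. For instance
  ∂[3,4] = [4] − [3].
The 4×6 boundary matrix has rank 3 and Smith normal form diag(1,1,1).

The boundary map ∂_2: C_2 → C_1 acts by ∂[p,q,r] = [q,r] − [p,r] + [p,q]. For instance
  ∂[1,2,3] = [2,3] − [1,3] + [1,2],
  ∂[2,3,4] = [3,4] − [2,4] + [2,3].
As a 6×4 matrix over Z this has rank 3, with invariant factors (1,1,1).

Computing H_k = (kernel of ∂_k) / (image of ∂_{k+1}):

  H_0: rank C_0 − rank ∂_1 = 4 − 3 = 1, and the invariant factors of ∂_1 are all 1, so H_0 = Z.

H_0 = Z.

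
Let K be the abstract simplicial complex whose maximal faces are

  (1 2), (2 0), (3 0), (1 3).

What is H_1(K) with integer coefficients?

Fix the vertex order 0 < 1 < 2 < 3 and write every simplex with vertices in increasing order. Then dim K = 1 and the simplices of K are:

  0-simplices (4): [0], [1], [2], [3]
  1-simplices (4): [0,2], [0,3], [1,2], [1,3]

giving chain groups C_0 ≅ Z^4, C_1 ≅ Z^4.

The boundary map ∂_1: C_1 → C_0 sends each edge [p,q] (with p < q) to q − p. For instance
  ∂[0,3] = [3] − [0].
The resulting 4×4 matrix has rank 3, and its Smith normal form has invariant factors (1,1,1).

Now H_k = ker ∂_k / im ∂_{k+1}, so:

  H_1: rank ker ∂_1 − rank ∂_2 = (4 − 3) − 0 = 1, and there is no ∂_2, so H_1 ≅ Z.

H_1 ≅ Z.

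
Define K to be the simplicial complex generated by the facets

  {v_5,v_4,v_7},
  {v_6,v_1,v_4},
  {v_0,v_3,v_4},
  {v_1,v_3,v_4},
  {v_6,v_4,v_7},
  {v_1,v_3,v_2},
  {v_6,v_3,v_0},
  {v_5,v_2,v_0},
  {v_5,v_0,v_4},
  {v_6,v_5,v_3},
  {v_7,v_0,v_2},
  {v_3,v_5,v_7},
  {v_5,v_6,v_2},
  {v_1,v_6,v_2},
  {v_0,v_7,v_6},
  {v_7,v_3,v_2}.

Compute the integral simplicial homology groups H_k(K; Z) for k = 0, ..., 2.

Fix the vertex order v_0 < v_1 < v_2 < v_3 < v_4 < v_5 < v_6 < v_7 and write every simplex with vertices in increasing order. Then dim K = 2 and the simplices of K are:

  0-simplices (8): [v_0], [v_1], [v_2], [v_3], [v_4], [v_5], [v_6], [v_7]
  1-simplices (24): (24 of them)
  2-simplices (16): (16 of them)

giving chain groups C_0 ≅ Z^8, C_1 ≅ Z^24, C_2 ≅ Z^16.

∂_1: C_1 → C_0 is given by ∂[p,q] = [q] − [p]. For instance
  ∂[v_4,v_5] = [v_5] − [v_4].
As a 8×24 matrix over Z this has rank 7, with invariant factors (1,1,1,1,1,1,1).

Boundary ∂_2: C_2 → C_1 maps a triangle to the signed sum of its edges. For instance
  ∂[v_3,v_5,v_7] = [v_5,v_7] − [v_3,v_7] + [v_3,v_5],
  ∂[v_1,v_4,v_6] = [v_4,v_6] − [v_1,v_6] + [v_1,v_4].
As a 24×16 matrix over Z this has rank 15, with invariant factors (1,1,1,1,1,1,1,1,1,1,1,1,1,1,1).

Reading off H_k = ker ∂_k / im ∂_{k+1}:

  H_0: rank C_0 − rank ∂_1 = 8 − 7 = 1, and the invariant factors of ∂_1 are all 1, so H_0 ≅ Z.
  H_1: rank ker ∂_1 − rank ∂_2 = (24 − 7) − 15 = 2, and the invariant factors of ∂_2 are all 1, so H_1 ≅ Z^2.
  H_2: rank ker ∂_2 − rank ∂_3 = (16 − 15) − 0 = 1, and there is no ∂_3, so H_2 ≅ Z.

H_0 ≅ Z,  H_1 ≅ Z^2,  H_2 ≅ Z.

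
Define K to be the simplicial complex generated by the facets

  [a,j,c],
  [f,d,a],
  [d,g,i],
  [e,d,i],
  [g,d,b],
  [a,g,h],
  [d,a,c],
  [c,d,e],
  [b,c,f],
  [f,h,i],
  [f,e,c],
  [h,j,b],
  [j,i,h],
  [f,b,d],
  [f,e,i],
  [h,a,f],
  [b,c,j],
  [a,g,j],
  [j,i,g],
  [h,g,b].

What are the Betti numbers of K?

b_0 = 1, b_1 = 1, b_2 = 0.

Fix the vertex order a < b < c < d < e < f < g < h < i < j and write every simplex with vertices in increasing order. Then dim K = 2 and the simplices of K are:

  0-simplices (10): a, b, c, d, e, f, g, h, i, j
  1-simplices (30): ac, ad, af, ag, ah, aj, bc, bd, bf, bg, bh, bj, cd, ce, cf, cj, de, df, dg, di, ef, ei, fh, fi, gh, gi, gj, hi, hj, ij
  2-simplices (20): acd, acj, adf, afh, agh, agj, bcf, bcj, bdf, bdg, bgh, bhj, cde, cef, dei, dgi, efi, fhi, gij, hij

Hence C_0 ≅ Z^10, C_1 ≅ Z^30, C_2 ≅ Z^20.

∂_1: C_1 → C_0 sends each edge [p,q] (with p < q) to q − p.
The resulting 10×30 matrix has rank 9, and its Smith normal form has invariant factors (1,1,1,1,1,1,1,1,1).

Boundary ∂_2: C_2 → C_1 sends each 2-simplex [p,q,r] to [q,r] − [p,r] + [p,q]. For instance
  ∂agh = gh − ah + ag,
  ∂bcf = cf − bf + bc.
This gives a 30×20 integer matrix of rank 20; reducing to Smith normal form yields diagonal entries (1,1,1,1,1,1,1,1,1,1,1,1,1,1,1,1,1,1,1,2).

Now H_k = ker ∂_k / im ∂_{k+1}, so:

  H_0: rank C_0 − rank ∂_1 = 10 − 9 = 1, and the invariant factors of ∂_1 are all 1, so H_0 ≅ Z.
  H_1: rank ker ∂_1 − rank ∂_2 = (30 − 9) − 20 = 1, and ∂_2 has invariant factor 2 > 1, so H_1 ≅ Z ⊕ Z/2.
  H_2: rank ker ∂_2 − rank ∂_3 = (20 − 20) − 0 = 0, and there is no ∂_3, so H_2 ≅ 0.

Hence the Betti numbers are b_0 = 1, b_1 = 1, b_2 = 0.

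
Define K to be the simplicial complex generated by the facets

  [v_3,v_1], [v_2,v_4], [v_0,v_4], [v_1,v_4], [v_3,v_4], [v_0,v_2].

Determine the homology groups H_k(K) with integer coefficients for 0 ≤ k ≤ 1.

H_0 ≅ Z,  H_1 ≅ Z^2.

K has 5 vertices, 6 edges.
rank ∂_0 = 0, rank ∂_1 = 4 ⇒ b_0 = 5 − 0 − 4 = 1; all invariant factors of ∂_1 are 1 so no torsion. So H_0 ≅ Z.
rank ∂_1 = 4, rank ∂_2 = 0 ⇒ b_1 = 6 − 4 − 0 = 2. So H_1 ≅ Z^2.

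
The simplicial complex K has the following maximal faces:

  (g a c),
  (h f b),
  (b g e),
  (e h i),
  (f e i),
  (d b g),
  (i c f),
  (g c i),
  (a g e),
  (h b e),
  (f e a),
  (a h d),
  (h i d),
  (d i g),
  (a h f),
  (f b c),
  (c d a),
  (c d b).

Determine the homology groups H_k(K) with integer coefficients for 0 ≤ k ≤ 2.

H_0 = Z,  H_1 = Z ⊕ Z/2,  H_2 = 0.

Fix the vertex order a < b < c < d < e < f < g < h < i and write every simplex with vertices in increasing order. Then dim K = 2 and the simplices of K are:

  0-simplices (9): a, b, c, d, e, f, g, h, i
  1-simplices (27): ac, ad, ae, af, ag, ah, bc, bd, be, bf, bg, bh, cd, cf, cg, ci, dg, dh, di, ef, eg, eh, ei, fh, fi, gi, hi
  2-simplices (18): acd, acg, adh, aef, aeg, afh, bcd, bcf, bdg, beg, beh, bfh, cfi, cgi, dgi, dhi, efi, ehi

giving chain groups C_0 ≅ Z^9, C_1 ≅ Z^27, C_2 ≅ Z^18.

∂_1: C_1 → C_0 is given by ∂[p,q] = [q] − [p]. For instance
  ∂bh = h − b.
As a 9×27 matrix over Z this has rank 8, with invariant factors (1,1,1,1,1,1,1,1).

Boundary ∂_2: C_2 → C_1 maps a triangle to the signed sum of its edges. For instance
  ∂acd = cd − ad + ac,
  ∂cfi = fi − ci + cf.
The resulting 27×18 matrix has rank 18, and its Smith normal form has invariant factors (1,1,1,1,1,1,1,1,1,1,1,1,1,1,1,1,1,2).

Reading off H_k = ker ∂_k / im ∂_{k+1}:

  H_0: rank C_0 − rank ∂_1 = 9 − 8 = 1, and the invariant factors of ∂_1 are all 1, so H_0 = Z.
  H_1: rank ker ∂_1 − rank ∂_2 = (27 − 8) − 18 = 1, and ∂_2 has invariant factor 2 > 1, so H_1 = Z ⊕ Z/2.
  H_2: rank ker ∂_2 − rank ∂_3 = (18 − 18) − 0 = 0, and there is no ∂_3, so H_2 = 0.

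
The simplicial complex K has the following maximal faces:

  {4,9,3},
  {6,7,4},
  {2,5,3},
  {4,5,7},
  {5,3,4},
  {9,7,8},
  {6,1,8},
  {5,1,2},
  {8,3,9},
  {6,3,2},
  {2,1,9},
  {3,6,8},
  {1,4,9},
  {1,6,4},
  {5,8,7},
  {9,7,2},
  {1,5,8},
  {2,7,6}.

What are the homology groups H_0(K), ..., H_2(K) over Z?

H_0 = Z,  H_1 = Z^2,  H_2 = Z.

Order the vertices as 1 < 2 < 3 < 4 < 5 < 6 < 7 < 8 < 9. Listing each simplex with vertices in this order, K has dimension 2 with simplices:

  0-simplices (9): [1], [2], [3], [4], [5], [6], [7], [8], [9]
  1-simplices (27): (27 of them)
  2-simplices (18): [1,2,5], [1,2,9], [1,4,6], [1,4,9], [1,5,8], [1,6,8], [2,3,5], [2,3,6], [2,6,7], [2,7,9], [3,4,5], [3,4,9], [3,6,8], [3,8,9], [4,5,7], [4,6,7], [5,7,8], [7,8,9]

giving chain groups C_0 ≅ Z^9, C_1 ≅ Z^27, C_2 ≅ Z^18.

The boundary map ∂_1: C_1 → C_0 maps an edge to its endpoints' difference, ∂[p,q] = q − p.
The resulting 9×27 matrix has rank 8, and its Smith normal form has invariant factors (1,1,1,1,1,1,1,1).

Boundary ∂_2: C_2 → C_1 acts by ∂[p,q,r] = [q,r] − [p,r] + [p,q]. For instance
  ∂[2,6,7] = [6,7] − [2,7] + [2,6],
  ∂[2,7,9] = [7,9] − [2,9] + [2,7].
This gives a 27×18 integer matrix of rank 17; reducing to Smith normal form yields diagonal entries (1,1,1,1,1,1,1,1,1,1,1,1,1,1,1,1,1).

Reading off H_k = ker ∂_k / im ∂_{k+1}:

  H_0: rank C_0 − rank ∂_1 = 9 − 8 = 1, and the invariant factors of ∂_1 are all 1, so H_0 = Z.
  H_1: rank ker ∂_1 − rank ∂_2 = (27 − 8) − 17 = 2, and the invariant factors of ∂_2 are all 1, so H_1 = Z^2.
  H_2: rank ker ∂_2 − rank ∂_3 = (18 − 17) − 0 = 1, and there is no ∂_3, so H_2 = Z.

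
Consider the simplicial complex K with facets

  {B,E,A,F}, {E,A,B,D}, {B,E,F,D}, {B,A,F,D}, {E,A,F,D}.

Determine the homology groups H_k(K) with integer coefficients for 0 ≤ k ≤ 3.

Take the total order A < B < D < E < F on the vertex set. Then K (dimension 3) consists of the simplices:

  0-simplices (5): A, B, D, E, F
  1-simplices (10): AB, AD, AE, AF, BD, BE, BF, DE, DF, EF
  2-simplices (10): ABD, ABE, ABF, ADE, ADF, AEF, BDE, BDF, BEF, DEF
  3-simplices (5): ABDE, ABDF, ABEF, ADEF, BDEF

Hence C_0 ≅ Z^5, C_1 ≅ Z^10, C_2 ≅ Z^10, C_3 ≅ Z^5.

∂_1: C_1 → C_0 sends each edge [p,q] (with p < q) to q − p. For instance
  ∂AD = D − A.
As a 5×10 matrix over Z this has rank 4, with invariant factors (1,1,1,1).

The boundary map ∂_2: C_2 → C_1 sends each 2-simplex [p,q,r] to [q,r] − [p,r] + [p,q]. For instance
  ∂ABE = BE − AE + AB,
  ∂BDF = DF − BF + BD.
The 10×10 boundary matrix has rank 6 and Smith normal form diag(1,1,1,1,1,1).

The boundary map ∂_3: C_3 → C_2 sends each 3-simplex σ to the alternating sum Σ_i (−1)^i (σ with its i-th vertex removed). For instance
  ∂ADEF = DEF − AEF + ADF − ADE,
  ∂ABEF = BEF − AEF + ABF − ABE.
This gives a 10×5 integer matrix of rank 4; reducing to Smith normal form yields diagonal entries (1,1,1,1).

Computing H_k = (kernel of ∂_k) / (image of ∂_{k+1}):

  H_0: rank C_0 − rank ∂_1 = 5 − 4 = 1, and the invariant factors of ∂_1 are all 1, so H_0 = Z.
  H_1: rank ker ∂_1 − rank ∂_2 = (10 − 4) − 6 = 0, and the invariant factors of ∂_2 are all 1, so H_1 = 0.
  H_2: rank ker ∂_2 − rank ∂_3 = (10 − 6) − 4 = 0, and the invariant factors of ∂_3 are all 1, so H_2 = 0.
  H_3: rank ker ∂_3 − rank ∂_4 = (5 − 4) − 0 = 1, and there is no ∂_4, so H_3 = Z.

H_0 = Z,  H_1 = 0,  H_2 = 0,  H_3 = Z.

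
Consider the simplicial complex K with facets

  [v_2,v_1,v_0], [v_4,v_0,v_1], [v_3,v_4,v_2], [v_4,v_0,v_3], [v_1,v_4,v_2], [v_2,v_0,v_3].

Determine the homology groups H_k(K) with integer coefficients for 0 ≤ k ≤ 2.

H_0 = Z,  H_1 = 0,  H_2 = Z.

K has 5 vertices, 9 edges, 6 triangles.
rank ∂_0 = 0, rank ∂_1 = 4 ⇒ b_0 = 5 − 0 − 4 = 1; all invariant factors of ∂_1 are 1 so no torsion. So H_0 ≅ Z.
rank ∂_1 = 4, rank ∂_2 = 5 ⇒ b_1 = 9 − 4 − 5 = 0; all invariant factors of ∂_2 are 1 so no torsion. So H_1 ≅ 0.
rank ∂_2 = 5, rank ∂_3 = 0 ⇒ b_2 = 6 − 5 − 0 = 1. So H_2 ≅ Z.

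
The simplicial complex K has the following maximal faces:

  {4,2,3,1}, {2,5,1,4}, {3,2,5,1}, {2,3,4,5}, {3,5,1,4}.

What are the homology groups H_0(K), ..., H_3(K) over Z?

We work with the vertex ordering 1 < 2 < 3 < 4 < 5. The simplices of K, each written with vertices in increasing order, are:

  0-simplices (5): [1], [2], [3], [4], [5]
  1-simplices (10): [1,2], [1,3], [1,4], [1,5], [2,3], [2,4], [2,5], [3,4], [3,5], [4,5]
  2-simplices (10): [1,2,3], [1,2,4], [1,2,5], [1,3,4], [1,3,5], [1,4,5], [2,3,4], [2,3,5], [2,4,5], [3,4,5]
  3-simplices (5): [1,2,3,4], [1,2,3,5], [1,2,4,5], [1,3,4,5], [2,3,4,5]

so the chain groups are C_0 ≅ Z^5, C_1 ≅ Z^10, C_2 ≅ Z^10, C_3 ≅ Z^5.

∂_1: C_1 → C_0 sends each edge [p,q] (with p < q) to q − p. For instance
  ∂[1,2] = [2] − [1].
The resulting 5×10 matrix has rank 4, and its Smith normal form has invariant factors (1,1,1,1).

The boundary map ∂_2: C_2 → C_1 maps a triangle to the signed sum of its edges. For instance
  ∂[2,3,4] = [3,4] − [2,4] + [2,3],
  ∂[1,3,4] = [3,4] − [1,4] + [1,3].
As a 10×10 matrix over Z this has rank 6, with invariant factors (1,1,1,1,1,1).

∂_3: C_3 → C_2 sends each 3-simplex σ to the alternating sum Σ_i (−1)^i (σ with its i-th vertex removed). For instance
  ∂[1,2,3,4] = [2,3,4] − [1,3,4] + [1,2,4] − [1,2,3],
  ∂[1,3,4,5] = [3,4,5] − [1,4,5] + [1,3,5] − [1,3,4].
As a 10×5 matrix over Z this has rank 4, with invariant factors (1,1,1,1).

Computing H_k = (kernel of ∂_k) / (image of ∂_{k+1}):

  H_0: rank C_0 − rank ∂_1 = 5 − 4 = 1, and the invariant factors of ∂_1 are all 1, so H_0 ≅ Z.
  H_1: rank ker ∂_1 − rank ∂_2 = (10 − 4) − 6 = 0, and the invariant factors of ∂_2 are all 1, so H_1 ≅ 0.
  H_2: rank ker ∂_2 − rank ∂_3 = (10 − 6) − 4 = 0, and the invariant factors of ∂_3 are all 1, so H_2 ≅ 0.
  H_3: rank ker ∂_3 − rank ∂_4 = (5 − 4) − 0 = 1, and there is no ∂_4, so H_3 ≅ Z.

H_0 ≅ Z,  H_1 = 0,  H_2 = 0,  H_3 ≅ Z.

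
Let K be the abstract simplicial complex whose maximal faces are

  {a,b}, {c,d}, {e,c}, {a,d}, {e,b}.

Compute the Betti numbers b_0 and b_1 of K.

Order the vertices as a < b < c < d < e. Listing each simplex with vertices in this order, K has dimension 1 with simplices:

  0-simplices (5): a, b, c, d, e
  1-simplices (5): ab, ad, be, cd, ce

giving chain groups C_0 ≅ Z^5, C_1 ≅ Z^5.

The boundary map ∂_1: C_1 → C_0 maps an edge to its endpoints' difference, ∂[p,q] = q − p.
This gives a 5×5 integer matrix of rank 4; reducing to Smith normal form yields diagonal entries (1,1,1,1).

Reading off H_k = ker ∂_k / im ∂_{k+1}:

  H_0: rank C_0 − rank ∂_1 = 5 − 4 = 1, and the invariant factors of ∂_1 are all 1, so H_0 = Z.
  H_1: rank ker ∂_1 − rank ∂_2 = (5 − 4) − 0 = 1, and there is no ∂_2, so H_1 = Z.

Hence the Betti numbers are b_0 = 1, b_1 = 1.

b_0 = 1, b_1 = 1.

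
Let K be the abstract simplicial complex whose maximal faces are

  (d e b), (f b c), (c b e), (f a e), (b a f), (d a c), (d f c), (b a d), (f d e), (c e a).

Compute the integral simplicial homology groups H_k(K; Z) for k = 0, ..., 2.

H_0 ≅ Z,  H_1 ≅ Z/2Z,  H_2 = 0.

Order the vertices as a < b < c < d < e < f. Listing each simplex with vertices in this order, K has dimension 2 with simplices:

  0-simplices (6): a, b, c, d, e, f
  1-simplices (15): ab, ac, ad, ae, af, bc, bd, be, bf, cd, ce, cf, de, df, ef
  2-simplices (10): abd, abf, acd, ace, aef, bce, bcf, bde, cdf, def

giving chain groups C_0 ≅ Z^6, C_1 ≅ Z^15, C_2 ≅ Z^10.

Boundary ∂_1: C_1 → C_0 maps an edge to its endpoints' difference, ∂[p,q] = q − p.
As a 6×15 matrix over Z this has rank 5, with invariant factors (1,1,1,1,1).

Boundary ∂_2: C_2 → C_1 sends each 2-simplex [p,q,r] to [q,r] − [p,r] + [p,q]. For instance
  ∂def = ef − df + de,
  ∂bce = ce − be + bc.
The resulting 15×10 matrix has rank 10, and its Smith normal form has invariant factors (1,1,1,1,1,1,1,1,1,2).

Computing H_k = (kernel of ∂_k) / (image of ∂_{k+1}):

  H_0: rank C_0 − rank ∂_1 = 6 − 5 = 1, and the invariant factors of ∂_1 are all 1, so H_0 = Z.
  H_1: rank ker ∂_1 − rank ∂_2 = (15 − 5) − 10 = 0, and ∂_2 has invariant factor 2 > 1, so H_1 = Z/2Z.
  H_2: rank ker ∂_2 − rank ∂_3 = (10 − 10) − 0 = 0, and there is no ∂_3, so H_2 = 0.

(K is a triangulation of the real projective plane RP^2.)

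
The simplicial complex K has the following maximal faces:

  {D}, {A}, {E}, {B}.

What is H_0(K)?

H_0 ≅ Z^4.

K has 4 vertices.
rank ∂_0 = 0, rank ∂_1 = 0 ⇒ b_0 = 4 − 0 − 0 = 4. So H_0 ≅ Z^4.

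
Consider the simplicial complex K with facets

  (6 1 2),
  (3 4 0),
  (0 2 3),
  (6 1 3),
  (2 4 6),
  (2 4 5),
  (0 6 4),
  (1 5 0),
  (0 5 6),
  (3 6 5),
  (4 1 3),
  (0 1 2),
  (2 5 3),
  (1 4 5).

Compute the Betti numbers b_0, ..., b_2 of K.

b_0 = 1, b_1 = 2, b_2 = 1.

Fix the vertex order 0 < 1 < 2 < 3 < 4 < 5 < 6 and write every simplex with vertices in increasing order. Then dim K = 2 and the simplices of K are:

  0-simplices (7): [0], [1], [2], [3], [4], [5], [6]
  1-simplices (21): [0,1], [0,2], [0,3], [0,4], [0,5], [0,6], [1,2], [1,3], [1,4], [1,5], [1,6], [2,3], [2,4], [2,5], [2,6], [3,4], [3,5], [3,6], [4,5], [4,6], [5,6]
  2-simplices (14): [0,1,2], [0,1,5], [0,2,3], [0,3,4], [0,4,6], [0,5,6], [1,2,6], [1,3,4], [1,3,6], [1,4,5], [2,3,5], [2,4,5], [2,4,6], [3,5,6]

giving chain groups C_0 ≅ Z^7, C_1 ≅ Z^21, C_2 ≅ Z^14.

Boundary ∂_1: C_1 → C_0 maps an edge to its endpoints' difference, ∂[p,q] = q − p. For instance
  ∂[0,2] = [2] − [0].
This gives a 7×21 integer matrix of rank 6; reducing to Smith normal form yields diagonal entries (1,1,1,1,1,1).

The boundary map ∂_2: C_2 → C_1 acts by ∂[p,q,r] = [q,r] − [p,r] + [p,q]. For instance
  ∂[2,3,5] = [3,5] − [2,5] + [2,3],
  ∂[0,3,4] = [3,4] − [0,4] + [0,3].
The 21×14 boundary matrix has rank 13 and Smith normal form diag(1,1,1,1,1,1,1,1,1,1,1,1,1).

From H_k ≅ ker(∂_k) / im(∂_{k+1}) we obtain:

  H_0: rank C_0 − rank ∂_1 = 7 − 6 = 1, and the invariant factors of ∂_1 are all 1, so H_0 ≅ Z.
  H_1: rank ker ∂_1 − rank ∂_2 = (21 − 6) − 13 = 2, and the invariant factors of ∂_2 are all 1, so H_1 ≅ Z^2.
  H_2: rank ker ∂_2 − rank ∂_3 = (14 − 13) − 0 = 1, and there is no ∂_3, so H_2 ≅ Z.

(K is a triangulation of the torus T^2.)

Hence the Betti numbers are b_0 = 1, b_1 = 2, b_2 = 1.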